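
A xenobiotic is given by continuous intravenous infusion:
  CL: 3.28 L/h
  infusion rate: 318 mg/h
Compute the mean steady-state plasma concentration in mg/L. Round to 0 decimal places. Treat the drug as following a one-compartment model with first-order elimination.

At steady state Css = R₀ / CL = 318 / 3.280 = 96.95 mg/L

97 mg/L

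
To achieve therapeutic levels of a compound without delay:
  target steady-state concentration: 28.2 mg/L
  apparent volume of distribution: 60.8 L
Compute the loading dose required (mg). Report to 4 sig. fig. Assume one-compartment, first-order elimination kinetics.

LD = Css × Vd = 28.2 × 60.8 = 1715 mg

1715 mg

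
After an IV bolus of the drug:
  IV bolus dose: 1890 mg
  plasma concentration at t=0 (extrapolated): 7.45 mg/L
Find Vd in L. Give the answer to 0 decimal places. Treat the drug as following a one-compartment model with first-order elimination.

254 L

Vd = Dose / C₀ = 1890 / 7.45 = 253.7 L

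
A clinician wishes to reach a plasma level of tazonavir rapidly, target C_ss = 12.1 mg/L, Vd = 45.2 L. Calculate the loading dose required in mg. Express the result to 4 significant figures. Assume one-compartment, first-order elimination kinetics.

546.9 mg

LD = Css × Vd = 12.1 × 45.2 = 546.9 mg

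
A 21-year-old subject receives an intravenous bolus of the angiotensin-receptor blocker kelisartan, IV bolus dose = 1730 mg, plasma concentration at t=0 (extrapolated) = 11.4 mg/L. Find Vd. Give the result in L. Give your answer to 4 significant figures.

Vd = Dose / C₀ = 1730 / 11.4 = 151.8 L

151.8 L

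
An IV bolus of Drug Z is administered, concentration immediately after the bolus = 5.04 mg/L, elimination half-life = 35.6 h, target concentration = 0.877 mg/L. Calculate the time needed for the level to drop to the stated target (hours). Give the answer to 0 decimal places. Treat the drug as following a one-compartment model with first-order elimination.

k = ln2 / t½ = 0.693147 / 35.6 = 0.01947 h⁻¹
t = ln(C₀ / C) / k = ln(5.040 / 0.877) / 0.01947
  = ln(5.747) / 0.01947 = 1.749 / 0.01947 = 89.83 h

90 h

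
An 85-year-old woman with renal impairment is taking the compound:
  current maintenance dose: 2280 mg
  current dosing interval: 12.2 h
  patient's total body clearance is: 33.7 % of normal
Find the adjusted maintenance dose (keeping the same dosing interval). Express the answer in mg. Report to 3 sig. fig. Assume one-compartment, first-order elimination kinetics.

768 mg

To keep the same average steady-state level, dosing rate must scale with clearance.
CL ratio = 33.7 / 100 = 0.3370
New dose (same interval) = 2280 × 0.3370 = 768.4 mg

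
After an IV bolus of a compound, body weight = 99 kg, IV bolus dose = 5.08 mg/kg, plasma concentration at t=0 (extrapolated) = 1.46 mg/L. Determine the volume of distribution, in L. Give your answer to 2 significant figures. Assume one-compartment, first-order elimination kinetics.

Dose = 5.08 × 99 = 502.9 mg
Vd = Dose / C₀ = 502.9 / 1.46 = 344.5 L

340 L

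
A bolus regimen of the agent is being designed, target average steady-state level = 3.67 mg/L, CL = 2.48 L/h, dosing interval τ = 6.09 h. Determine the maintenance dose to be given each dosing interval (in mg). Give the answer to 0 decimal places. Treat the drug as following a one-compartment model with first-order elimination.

At steady state, Dose/τ = Css × CL.
Dose = Css × CL × τ = 3.67 × 2.480 × 6.09 = 55.43 mg

55 mg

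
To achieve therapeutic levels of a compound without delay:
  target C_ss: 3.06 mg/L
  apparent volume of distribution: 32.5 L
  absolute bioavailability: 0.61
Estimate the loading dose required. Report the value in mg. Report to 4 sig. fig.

163.0 mg

LD = Css × Vd / F = 3.06 × 32.5 / 0.61 = 163.0 mg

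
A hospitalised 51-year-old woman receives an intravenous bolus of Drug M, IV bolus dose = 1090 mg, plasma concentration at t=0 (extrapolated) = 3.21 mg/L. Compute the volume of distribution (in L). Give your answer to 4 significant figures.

339.6 L

Vd = Dose / C₀ = 1090 / 3.21 = 339.6 L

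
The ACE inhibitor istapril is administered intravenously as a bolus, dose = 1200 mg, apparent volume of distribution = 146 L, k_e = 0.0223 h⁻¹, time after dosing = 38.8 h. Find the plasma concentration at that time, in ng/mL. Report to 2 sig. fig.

C₀ = Dose / Vd = 1200 / 146 = 8.219 mg/L
C = C₀ · e^(−k·t) = 8.219 × e^(−0.02230 × 38.8)
  = 8.219 × 0.4210 = 3.460 mg/L
Convert: 3.460 mg/L × 1000 = 3460 ng/mL

3500 ng/mL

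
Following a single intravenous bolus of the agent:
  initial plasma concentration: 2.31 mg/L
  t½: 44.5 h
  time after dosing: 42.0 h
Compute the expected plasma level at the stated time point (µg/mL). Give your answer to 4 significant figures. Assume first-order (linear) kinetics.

1.201 µg/mL

k = ln2 / t½ = 0.693147 / 44.5 = 0.01558 h⁻¹
C = C₀ · e^(−k·t) = 2.310 × e^(−0.01558 × 42.0)
  = 2.310 × 0.5198 = 1.201 mg/L
(1.201 mg/L = 1.201 µg/mL)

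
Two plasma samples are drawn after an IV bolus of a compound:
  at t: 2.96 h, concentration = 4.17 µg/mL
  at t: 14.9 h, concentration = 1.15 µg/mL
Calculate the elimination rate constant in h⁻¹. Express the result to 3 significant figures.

k = ln(C₁/C₂) / (t₂ − t₁) = ln(4.17/1.15) / (14.9 − 2.96)
  = 1.288 / 11.94 = 0.1079 h⁻¹

0.108 h⁻¹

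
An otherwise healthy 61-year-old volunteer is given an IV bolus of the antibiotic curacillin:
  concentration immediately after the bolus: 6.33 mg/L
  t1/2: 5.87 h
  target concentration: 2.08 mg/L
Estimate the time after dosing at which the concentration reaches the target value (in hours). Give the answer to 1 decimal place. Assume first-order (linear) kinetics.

k = ln2 / t½ = 0.693147 / 5.87 = 0.1181 h⁻¹
t = ln(C₀ / C) / k = ln(6.330 / 2.08) / 0.1181
  = ln(3.043) / 0.1181 = 1.113 / 0.1181 = 9.424 h

9.4 h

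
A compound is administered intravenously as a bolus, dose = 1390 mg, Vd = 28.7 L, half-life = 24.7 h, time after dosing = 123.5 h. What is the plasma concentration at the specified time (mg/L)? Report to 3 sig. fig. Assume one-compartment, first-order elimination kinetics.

1.51 mg/L

C₀ = Dose / Vd = 1390 / 28.7 = 48.43 mg/L
k = ln2 / t½ = 0.693147 / 24.7 = 0.02806 h⁻¹
t / t½ = 123.5 / 24.7 = 5 half-lives
C = C₀ × (1/2)^5 = 48.43 × 0.03125 = 1.513 mg/L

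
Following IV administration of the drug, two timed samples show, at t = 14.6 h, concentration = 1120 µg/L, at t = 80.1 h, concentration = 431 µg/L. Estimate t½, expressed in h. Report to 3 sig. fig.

47.5 h

k = ln(C₁/C₂) / (t₂ − t₁) = ln(1120/431) / (80.1 − 14.6)
  = 0.9550 / 65.50 = 0.01458 h⁻¹
t½ = ln2 / k = 0.693147 / 0.01458 = 47.54 h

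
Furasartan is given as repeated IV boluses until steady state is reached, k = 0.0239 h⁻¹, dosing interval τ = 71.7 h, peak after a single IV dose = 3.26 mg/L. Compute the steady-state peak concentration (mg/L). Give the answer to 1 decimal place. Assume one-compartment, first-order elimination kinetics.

4.0 mg/L

e^(−kτ) = e^(−0.02390 × 71.7) = 0.1802
Accumulation ratio R = 1 / (1 − e^(−kτ)) = 1 / (1 − 0.1802) = 1.220
Steady-state peak = C₀ × R = 3.26 × 1.220 = 3.977 mg/L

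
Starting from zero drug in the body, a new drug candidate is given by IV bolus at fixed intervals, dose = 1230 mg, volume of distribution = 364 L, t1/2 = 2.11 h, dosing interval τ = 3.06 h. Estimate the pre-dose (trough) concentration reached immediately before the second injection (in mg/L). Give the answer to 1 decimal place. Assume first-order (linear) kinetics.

1.2 mg/L

C₀ per dose = Dose / Vd = 1230 / 364 = 3.379 mg/L
k = ln2 / t½ = 0.693147 / 2.11 = 0.3285 h⁻¹
Fraction remaining after one interval: r = e^(−kτ) = e^(−0.3285 × 3.06) = 0.3660
Before dose 2, 1 dose has been given (aged 1τ).
C_trough = C₀ × r = 3.379 × 0.3660 = 1.237 mg/L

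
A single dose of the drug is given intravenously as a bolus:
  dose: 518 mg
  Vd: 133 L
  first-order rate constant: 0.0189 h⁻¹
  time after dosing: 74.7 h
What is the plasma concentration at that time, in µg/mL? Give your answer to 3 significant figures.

0.949 µg/mL

C₀ = Dose / Vd = 518.0 / 133 = 3.895 mg/L
C = C₀ · e^(−k·t) = 3.895 × e^(−0.01890 × 74.7)
  = 3.895 × 0.2437 = 0.9492 mg/L
(0.9492 mg/L = 0.9492 µg/mL)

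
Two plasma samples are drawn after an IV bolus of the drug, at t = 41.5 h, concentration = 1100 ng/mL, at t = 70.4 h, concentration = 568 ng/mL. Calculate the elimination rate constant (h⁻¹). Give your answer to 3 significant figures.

k = ln(C₁/C₂) / (t₂ − t₁) = ln(1100/568) / (70.4 − 41.5)
  = 0.6609 / 28.90 = 0.02287 h⁻¹

0.0229 h⁻¹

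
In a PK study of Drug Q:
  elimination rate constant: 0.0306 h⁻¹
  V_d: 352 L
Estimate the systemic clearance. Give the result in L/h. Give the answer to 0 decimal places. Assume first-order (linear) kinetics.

CL = k × Vd = 0.0306 × 352 = 10.77 L/h

11 L/h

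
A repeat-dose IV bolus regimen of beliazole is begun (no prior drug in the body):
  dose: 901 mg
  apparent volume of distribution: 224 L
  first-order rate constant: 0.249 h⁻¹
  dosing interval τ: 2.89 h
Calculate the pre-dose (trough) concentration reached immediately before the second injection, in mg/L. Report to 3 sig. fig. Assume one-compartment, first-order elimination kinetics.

1.96 mg/L

C₀ per dose = Dose / Vd = 901 / 224 = 4.022 mg/L
Fraction remaining after one interval: r = e^(−kτ) = e^(−0.2490 × 2.89) = 0.4869
Before dose 2, 1 dose has been given (aged 1τ).
C_trough = C₀ × r = 4.022 × 0.4869 = 1.958 mg/L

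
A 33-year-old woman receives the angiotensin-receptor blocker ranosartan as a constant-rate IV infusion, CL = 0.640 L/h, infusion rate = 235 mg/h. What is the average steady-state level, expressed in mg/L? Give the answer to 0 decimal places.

At steady state Css = R₀ / CL = 235 / 0.6400 = 367.2 mg/L

367 mg/L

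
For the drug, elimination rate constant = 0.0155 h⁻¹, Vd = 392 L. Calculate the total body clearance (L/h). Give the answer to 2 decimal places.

CL = k × Vd = 0.0155 × 392 = 6.076 L/h

6.08 L/h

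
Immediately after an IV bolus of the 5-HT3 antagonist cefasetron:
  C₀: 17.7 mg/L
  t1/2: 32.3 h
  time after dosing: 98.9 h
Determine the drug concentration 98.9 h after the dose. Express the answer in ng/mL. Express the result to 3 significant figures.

2120 ng/mL

k = ln2 / t½ = 0.693147 / 32.3 = 0.02146 h⁻¹
C = C₀ · e^(−k·t) = 17.70 × e^(−0.02146 × 98.9)
  = 17.70 × 0.1197 = 2.119 mg/L
Convert: 2.119 mg/L × 1000 = 2119 ng/mL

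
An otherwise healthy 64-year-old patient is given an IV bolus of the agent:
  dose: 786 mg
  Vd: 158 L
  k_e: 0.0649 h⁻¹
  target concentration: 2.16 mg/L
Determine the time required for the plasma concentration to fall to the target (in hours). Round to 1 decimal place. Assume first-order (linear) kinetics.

C₀ = Dose / Vd = 786.0 / 158 = 4.975 mg/L
t = ln(C₀ / C) / k = ln(4.975 / 2.16) / 0.06490
  = ln(2.303) / 0.06490 = 0.8342 / 0.06490 = 12.85 h

12.9 h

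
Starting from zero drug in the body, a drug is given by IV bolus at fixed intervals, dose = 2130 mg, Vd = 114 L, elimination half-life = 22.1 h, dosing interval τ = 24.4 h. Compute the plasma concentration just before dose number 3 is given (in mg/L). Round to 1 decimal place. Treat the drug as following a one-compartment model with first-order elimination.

C₀ per dose = Dose / Vd = 2130 / 114 = 18.68 mg/L
k = ln2 / t½ = 0.693147 / 22.1 = 0.03136 h⁻¹
Fraction remaining after one interval: r = e^(−kτ) = e^(−0.03136 × 24.4) = 0.4652
Before dose 3, 2 doses have been given (aged 1τ, 2τ).
C_trough = C₀ × (r + r²) = 18.68 × (0.4652 + 0.2164) = 12.73 mg/L

12.7 mg/L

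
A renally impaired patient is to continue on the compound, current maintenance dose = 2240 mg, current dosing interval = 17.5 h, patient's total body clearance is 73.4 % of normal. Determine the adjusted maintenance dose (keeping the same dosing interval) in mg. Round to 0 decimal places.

To keep the same average steady-state level, dosing rate must scale with clearance.
CL ratio = 73.4 / 100 = 0.7340
New dose (same interval) = 2240 × 0.7340 = 1644 mg

1644 mg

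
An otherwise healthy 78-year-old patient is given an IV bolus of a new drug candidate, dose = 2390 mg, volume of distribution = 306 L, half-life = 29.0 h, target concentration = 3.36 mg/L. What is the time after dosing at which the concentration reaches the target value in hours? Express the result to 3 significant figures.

C₀ = Dose / Vd = 2390 / 306 = 7.810 mg/L
k = ln2 / t½ = 0.693147 / 29.0 = 0.02390 h⁻¹
t = ln(C₀ / C) / k = ln(7.810 / 3.36) / 0.02390
  = ln(2.324) / 0.02390 = 0.8433 / 0.02390 = 35.28 h

35.3 h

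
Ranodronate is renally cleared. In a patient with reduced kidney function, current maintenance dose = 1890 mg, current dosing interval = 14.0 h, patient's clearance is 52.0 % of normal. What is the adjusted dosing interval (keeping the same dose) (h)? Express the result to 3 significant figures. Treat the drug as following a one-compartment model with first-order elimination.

To keep the same average steady-state level, dosing rate must scale with clearance.
CL ratio = 52.0 / 100 = 0.5200
New interval (same dose) = 14.0 / 0.5200 = 26.92 h

26.9 h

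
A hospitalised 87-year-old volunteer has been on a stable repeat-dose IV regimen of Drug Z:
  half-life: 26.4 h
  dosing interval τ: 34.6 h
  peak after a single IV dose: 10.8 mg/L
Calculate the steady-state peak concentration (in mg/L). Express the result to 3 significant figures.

18.1 mg/L

k = ln2 / t½ = 0.693147 / 26.4 = 0.02626 h⁻¹
e^(−kτ) = e^(−0.02626 × 34.6) = 0.4031
Accumulation ratio R = 1 / (1 − e^(−kτ)) = 1 / (1 − 0.4031) = 1.675
Steady-state peak = C₀ × R = 10.8 × 1.675 = 18.09 mg/L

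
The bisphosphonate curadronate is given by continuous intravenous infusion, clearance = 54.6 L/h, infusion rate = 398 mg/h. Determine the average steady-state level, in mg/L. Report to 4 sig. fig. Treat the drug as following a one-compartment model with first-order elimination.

At steady state Css = R₀ / CL = 398 / 54.60 = 7.289 mg/L

7.289 mg/L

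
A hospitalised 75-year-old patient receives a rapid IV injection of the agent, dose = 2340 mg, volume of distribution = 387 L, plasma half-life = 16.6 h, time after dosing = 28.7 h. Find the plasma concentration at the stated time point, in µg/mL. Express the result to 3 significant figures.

C₀ = Dose / Vd = 2340 / 387 = 6.047 mg/L
k = ln2 / t½ = 0.693147 / 16.6 = 0.04176 h⁻¹
C = C₀ · e^(−k·t) = 6.047 × e^(−0.04176 × 28.7)
  = 6.047 × 0.3016 = 1.824 mg/L
(1.824 mg/L = 1.824 µg/mL)

1.82 µg/mL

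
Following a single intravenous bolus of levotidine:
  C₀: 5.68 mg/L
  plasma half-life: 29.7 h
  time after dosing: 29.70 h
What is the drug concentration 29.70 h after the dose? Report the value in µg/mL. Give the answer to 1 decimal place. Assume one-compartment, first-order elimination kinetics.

2.8 µg/mL

k = ln2 / t½ = 0.693147 / 29.7 = 0.02334 h⁻¹
t / t½ = 29.70 / 29.7 = 1 half-lives
C = C₀ × (1/2)^1 = 5.680 × 0.5000 = 2.840 mg/L
(2.840 mg/L = 2.840 µg/mL)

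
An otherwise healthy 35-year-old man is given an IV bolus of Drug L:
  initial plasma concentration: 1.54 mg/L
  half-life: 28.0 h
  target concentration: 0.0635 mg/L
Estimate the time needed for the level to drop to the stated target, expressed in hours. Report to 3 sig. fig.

129 h

k = ln2 / t½ = 0.693147 / 28.0 = 0.02476 h⁻¹
t = ln(C₀ / C) / k = ln(1.540 / 0.0635) / 0.02476
  = ln(24.25) / 0.02476 = 3.188 / 0.02476 = 128.8 h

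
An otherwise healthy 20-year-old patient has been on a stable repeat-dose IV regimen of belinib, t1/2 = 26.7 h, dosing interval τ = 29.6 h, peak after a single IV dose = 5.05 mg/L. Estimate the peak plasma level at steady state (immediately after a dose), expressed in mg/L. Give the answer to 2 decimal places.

k = ln2 / t½ = 0.693147 / 26.7 = 0.02596 h⁻¹
e^(−kτ) = e^(−0.02596 × 29.6) = 0.4637
Accumulation ratio R = 1 / (1 − e^(−kτ)) = 1 / (1 − 0.4637) = 1.865
Steady-state peak = C₀ × R = 5.05 × 1.865 = 9.418 mg/L

9.42 mg/L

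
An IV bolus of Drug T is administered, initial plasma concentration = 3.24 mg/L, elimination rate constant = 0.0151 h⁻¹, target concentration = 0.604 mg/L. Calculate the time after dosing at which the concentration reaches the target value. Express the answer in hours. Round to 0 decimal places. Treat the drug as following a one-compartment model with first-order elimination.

t = ln(C₀ / C) / k = ln(3.240 / 0.604) / 0.01510
  = ln(5.364) / 0.01510 = 1.680 / 0.01510 = 111.3 h

111 h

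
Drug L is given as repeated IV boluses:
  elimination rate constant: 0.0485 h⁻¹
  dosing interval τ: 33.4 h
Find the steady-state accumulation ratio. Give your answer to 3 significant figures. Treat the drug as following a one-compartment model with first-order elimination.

e^(−kτ) = e^(−0.04850 × 33.4) = 0.1979
Accumulation ratio R = 1 / (1 − e^(−kτ)) = 1 / (1 − 0.1979) = 1.247

1.25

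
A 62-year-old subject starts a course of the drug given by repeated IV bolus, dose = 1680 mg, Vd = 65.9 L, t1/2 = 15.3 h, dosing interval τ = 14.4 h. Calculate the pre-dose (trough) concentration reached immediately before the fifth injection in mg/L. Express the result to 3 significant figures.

C₀ per dose = Dose / Vd = 1680 / 65.9 = 25.49 mg/L
k = ln2 / t½ = 0.693147 / 15.3 = 0.04530 h⁻¹
Fraction remaining after one interval: r = e^(−kτ) = e^(−0.04530 × 14.4) = 0.5208
Before dose 5, 4 doses have been given (aged 1τ, 2τ, 3τ, 4τ).
C_trough = C₀ × (r + r² + … + r^4) = C₀ × r(1−r^4)/(1−r)
        = 25.49 × 0.5208 × (1 − 0.07357) / (1 − 0.5208) = 25.66 mg/L

25.7 mg/L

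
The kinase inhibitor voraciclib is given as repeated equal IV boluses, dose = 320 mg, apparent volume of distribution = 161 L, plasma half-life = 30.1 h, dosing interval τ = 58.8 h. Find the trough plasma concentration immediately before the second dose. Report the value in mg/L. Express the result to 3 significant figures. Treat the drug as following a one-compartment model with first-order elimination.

0.513 mg/L

C₀ per dose = Dose / Vd = 320 / 161 = 1.988 mg/L
k = ln2 / t½ = 0.693147 / 30.1 = 0.02303 h⁻¹
Fraction remaining after one interval: r = e^(−kτ) = e^(−0.02303 × 58.8) = 0.2582
Before dose 2, 1 dose has been given (aged 1τ).
C_trough = C₀ × r = 1.988 × 0.2582 = 0.5133 mg/L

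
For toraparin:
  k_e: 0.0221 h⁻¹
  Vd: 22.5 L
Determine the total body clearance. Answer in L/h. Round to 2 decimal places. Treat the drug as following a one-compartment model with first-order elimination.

CL = k × Vd = 0.0221 × 22.5 = 0.4973 L/h

0.50 L/h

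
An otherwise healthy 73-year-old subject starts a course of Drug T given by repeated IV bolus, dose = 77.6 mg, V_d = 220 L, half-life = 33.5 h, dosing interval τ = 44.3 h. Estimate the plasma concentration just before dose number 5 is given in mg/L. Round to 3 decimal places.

0.229 mg/L

C₀ per dose = Dose / Vd = 77.6 / 220 = 0.3527 mg/L
k = ln2 / t½ = 0.693147 / 33.5 = 0.02069 h⁻¹
Fraction remaining after one interval: r = e^(−kτ) = e^(−0.02069 × 44.3) = 0.3999
Before dose 5, 4 doses have been given (aged 1τ, 2τ, 3τ, 4τ).
C_trough = C₀ × (r + r² + … + r^4) = C₀ × r(1−r^4)/(1−r)
        = 0.3527 × 0.3999 × (1 − 0.02557) / (1 − 0.3999) = 0.2290 mg/L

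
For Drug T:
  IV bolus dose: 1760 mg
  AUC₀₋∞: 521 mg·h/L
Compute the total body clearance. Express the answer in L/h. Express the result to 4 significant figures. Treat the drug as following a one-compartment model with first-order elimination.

3.378 L/h

CL = Dose / AUC = 1760 / 521 = 3.378 L/h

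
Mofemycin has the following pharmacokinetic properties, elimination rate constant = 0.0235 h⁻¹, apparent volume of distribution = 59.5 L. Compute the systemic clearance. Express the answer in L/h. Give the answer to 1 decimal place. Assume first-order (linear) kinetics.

1.4 L/h

CL = k × Vd = 0.0235 × 59.5 = 1.398 L/h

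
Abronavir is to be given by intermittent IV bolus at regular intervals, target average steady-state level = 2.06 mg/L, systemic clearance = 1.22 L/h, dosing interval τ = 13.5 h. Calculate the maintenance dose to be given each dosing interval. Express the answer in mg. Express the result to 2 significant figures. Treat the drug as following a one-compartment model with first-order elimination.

34 mg

At steady state, Dose/τ = Css × CL.
Dose = Css × CL × τ = 2.06 × 1.220 × 13.5 = 33.93 mg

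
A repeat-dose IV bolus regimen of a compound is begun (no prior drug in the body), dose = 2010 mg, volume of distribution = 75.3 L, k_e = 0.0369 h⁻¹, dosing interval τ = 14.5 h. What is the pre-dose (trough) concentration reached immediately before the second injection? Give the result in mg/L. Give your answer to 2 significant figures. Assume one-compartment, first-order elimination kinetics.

16 mg/L

C₀ per dose = Dose / Vd = 2010 / 75.3 = 26.69 mg/L
Fraction remaining after one interval: r = e^(−kτ) = e^(−0.03690 × 14.5) = 0.5856
Before dose 2, 1 dose has been given (aged 1τ).
C_trough = C₀ × r = 26.69 × 0.5856 = 15.63 mg/L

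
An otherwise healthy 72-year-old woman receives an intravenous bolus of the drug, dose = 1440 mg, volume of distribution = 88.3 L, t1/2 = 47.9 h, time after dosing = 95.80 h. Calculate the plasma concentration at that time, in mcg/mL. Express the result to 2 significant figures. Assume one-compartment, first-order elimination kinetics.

C₀ = Dose / Vd = 1440 / 88.3 = 16.31 mg/L
k = ln2 / t½ = 0.693147 / 47.9 = 0.01447 h⁻¹
t / t½ = 95.80 / 47.9 = 2 half-lives
C = C₀ × (1/2)^2 = 16.31 × 0.2500 = 4.078 mg/L
(4.078 mg/L = 4.078 mcg/mL)

4.1 mcg/mL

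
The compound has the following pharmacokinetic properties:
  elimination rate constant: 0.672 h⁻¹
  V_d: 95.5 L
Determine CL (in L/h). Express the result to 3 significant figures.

64.2 L/h

CL = k × Vd = 0.672 × 95.5 = 64.18 L/h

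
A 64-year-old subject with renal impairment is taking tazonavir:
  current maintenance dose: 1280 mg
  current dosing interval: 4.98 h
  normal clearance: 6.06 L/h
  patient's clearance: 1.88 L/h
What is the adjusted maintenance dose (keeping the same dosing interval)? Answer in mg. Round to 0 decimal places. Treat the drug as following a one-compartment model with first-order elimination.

397 mg

To keep the same average steady-state level, dosing rate must scale with clearance.
CL ratio = 1.88 / 6.06 = 0.3102
New dose (same interval) = 1280 × 0.3102 = 397.1 mg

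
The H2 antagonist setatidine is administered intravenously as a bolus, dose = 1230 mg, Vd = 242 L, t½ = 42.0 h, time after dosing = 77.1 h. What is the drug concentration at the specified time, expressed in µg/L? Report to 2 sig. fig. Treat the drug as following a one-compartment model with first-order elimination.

1400 µg/L

C₀ = Dose / Vd = 1230 / 242 = 5.083 mg/L
k = ln2 / t½ = 0.693147 / 42.0 = 0.01650 h⁻¹
C = C₀ · e^(−k·t) = 5.083 × e^(−0.01650 × 77.1)
  = 5.083 × 0.2802 = 1.424 mg/L
Convert: 1.424 mg/L × 1000 = 1424 µg/L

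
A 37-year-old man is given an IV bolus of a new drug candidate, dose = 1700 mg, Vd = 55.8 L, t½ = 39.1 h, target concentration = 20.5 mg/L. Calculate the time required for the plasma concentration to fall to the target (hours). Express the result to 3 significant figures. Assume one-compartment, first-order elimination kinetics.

22.3 h

C₀ = Dose / Vd = 1700 / 55.8 = 30.47 mg/L
k = ln2 / t½ = 0.693147 / 39.1 = 0.01773 h⁻¹
t = ln(C₀ / C) / k = ln(30.47 / 20.5) / 0.01773
  = ln(1.486) / 0.01773 = 0.3961 / 0.01773 = 22.34 h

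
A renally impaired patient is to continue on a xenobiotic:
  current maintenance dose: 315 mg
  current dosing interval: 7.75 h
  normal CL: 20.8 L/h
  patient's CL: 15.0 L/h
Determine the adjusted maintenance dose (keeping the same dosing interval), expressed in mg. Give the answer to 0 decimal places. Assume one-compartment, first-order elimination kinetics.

To keep the same average steady-state level, dosing rate must scale with clearance.
CL ratio = 15.0 / 20.8 = 0.7212
New dose (same interval) = 315 × 0.7212 = 227.2 mg

227 mg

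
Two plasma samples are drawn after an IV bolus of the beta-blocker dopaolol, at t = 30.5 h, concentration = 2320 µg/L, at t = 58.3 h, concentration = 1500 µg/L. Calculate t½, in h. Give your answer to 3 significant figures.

k = ln(C₁/C₂) / (t₂ − t₁) = ln(2320/1500) / (58.3 − 30.5)
  = 0.4361 / 27.80 = 0.01569 h⁻¹
t½ = ln2 / k = 0.693147 / 0.01569 = 44.18 h

44.2 h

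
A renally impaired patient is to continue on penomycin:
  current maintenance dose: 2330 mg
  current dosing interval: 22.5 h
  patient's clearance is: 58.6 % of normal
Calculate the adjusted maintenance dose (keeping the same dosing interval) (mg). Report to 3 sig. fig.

1370 mg

To keep the same average steady-state level, dosing rate must scale with clearance.
CL ratio = 58.6 / 100 = 0.5860
New dose (same interval) = 2330 × 0.5860 = 1365 mg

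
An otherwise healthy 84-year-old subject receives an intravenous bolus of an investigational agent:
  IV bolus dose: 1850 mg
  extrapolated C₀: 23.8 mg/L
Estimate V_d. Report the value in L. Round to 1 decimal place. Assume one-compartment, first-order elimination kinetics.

Vd = Dose / C₀ = 1850 / 23.8 = 77.73 L

77.7 L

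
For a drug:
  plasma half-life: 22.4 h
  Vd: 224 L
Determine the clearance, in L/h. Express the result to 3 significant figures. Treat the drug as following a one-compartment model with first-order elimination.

6.93 L/h

k = ln2 / t½ = 0.693147 / 22.4 = 0.03094 h⁻¹
CL = k × Vd = 0.03094 × 224 = 6.931 L/h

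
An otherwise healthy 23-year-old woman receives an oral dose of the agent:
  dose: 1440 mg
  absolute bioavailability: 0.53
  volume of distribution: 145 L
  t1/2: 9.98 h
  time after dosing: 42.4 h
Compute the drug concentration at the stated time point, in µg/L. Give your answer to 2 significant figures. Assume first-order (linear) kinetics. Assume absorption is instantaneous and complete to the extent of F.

280 µg/L

Amount reaching circulation = F × Dose = 0.53 × 1440 = 763.2 mg
C₀ = F·Dose / Vd = 763.2 / 145 = 5.263 mg/L
k = ln2 / t½ = 0.693147 / 9.98 = 0.06945 h⁻¹
C = C₀ · e^(−k·t) = 5.263 × e^(−0.06945 × 42.4)
  = 5.263 × 0.05262 = 0.2769 mg/L
Convert: 0.2769 mg/L × 1000 = 276.9 µg/L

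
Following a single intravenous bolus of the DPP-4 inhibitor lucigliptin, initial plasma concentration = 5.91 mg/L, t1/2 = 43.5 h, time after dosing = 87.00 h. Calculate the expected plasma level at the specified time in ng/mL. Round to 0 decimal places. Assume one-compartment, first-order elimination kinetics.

k = ln2 / t½ = 0.693147 / 43.5 = 0.01593 h⁻¹
t / t½ = 87.00 / 43.5 = 2 half-lives
C = C₀ × (1/2)^2 = 5.910 × 0.2500 = 1.478 mg/L
Convert: 1.478 mg/L × 1000 = 1478 ng/mL

1478 ng/mL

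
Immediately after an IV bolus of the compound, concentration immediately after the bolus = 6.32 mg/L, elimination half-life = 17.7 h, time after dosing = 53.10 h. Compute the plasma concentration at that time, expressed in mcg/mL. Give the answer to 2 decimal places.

0.79 mcg/mL

k = ln2 / t½ = 0.693147 / 17.7 = 0.03916 h⁻¹
t / t½ = 53.10 / 17.7 = 3 half-lives
C = C₀ × (1/2)^3 = 6.320 × 0.1250 = 0.7900 mg/L
(0.7900 mg/L = 0.7900 mcg/mL)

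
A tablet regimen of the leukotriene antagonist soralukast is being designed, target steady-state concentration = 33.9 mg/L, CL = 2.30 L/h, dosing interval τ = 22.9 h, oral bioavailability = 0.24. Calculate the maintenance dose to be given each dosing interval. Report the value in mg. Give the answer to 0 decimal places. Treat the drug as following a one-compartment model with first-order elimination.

At steady state, F × (Dose/τ) = Css × CL.
Dose = Css × CL × τ / F = 33.9 × 2.300 × 22.9 / 0.24 = 7440 mg

7440 mg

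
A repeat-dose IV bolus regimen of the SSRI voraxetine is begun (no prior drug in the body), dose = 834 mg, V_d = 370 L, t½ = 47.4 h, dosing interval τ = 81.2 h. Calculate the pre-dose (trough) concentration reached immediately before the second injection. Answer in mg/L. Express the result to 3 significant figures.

0.688 mg/L

C₀ per dose = Dose / Vd = 834 / 370 = 2.254 mg/L
k = ln2 / t½ = 0.693147 / 47.4 = 0.01462 h⁻¹
Fraction remaining after one interval: r = e^(−kτ) = e^(−0.01462 × 81.2) = 0.3051
Before dose 2, 1 dose has been given (aged 1τ).
C_trough = C₀ × r = 2.254 × 0.3051 = 0.6877 mg/L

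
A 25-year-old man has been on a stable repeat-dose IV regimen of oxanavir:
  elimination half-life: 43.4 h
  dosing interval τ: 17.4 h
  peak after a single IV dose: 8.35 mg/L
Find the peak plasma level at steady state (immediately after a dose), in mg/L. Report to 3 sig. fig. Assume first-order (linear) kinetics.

34.4 mg/L

k = ln2 / t½ = 0.693147 / 43.4 = 0.01597 h⁻¹
e^(−kτ) = e^(−0.01597 × 17.4) = 0.7574
Accumulation ratio R = 1 / (1 − e^(−kτ)) = 1 / (1 − 0.7574) = 4.122
Steady-state peak = C₀ × R = 8.35 × 4.122 = 34.42 mg/L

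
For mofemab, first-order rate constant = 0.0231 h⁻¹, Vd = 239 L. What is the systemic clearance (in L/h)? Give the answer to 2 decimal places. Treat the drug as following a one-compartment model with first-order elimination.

5.52 L/h

CL = k × Vd = 0.0231 × 239 = 5.521 L/h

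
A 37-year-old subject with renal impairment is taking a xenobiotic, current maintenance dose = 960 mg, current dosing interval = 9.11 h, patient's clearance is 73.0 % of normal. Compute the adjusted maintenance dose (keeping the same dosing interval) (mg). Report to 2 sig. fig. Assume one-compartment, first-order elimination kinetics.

To keep the same average steady-state level, dosing rate must scale with clearance.
CL ratio = 73.0 / 100 = 0.7300
New dose (same interval) = 960 × 0.7300 = 700.8 mg

700 mg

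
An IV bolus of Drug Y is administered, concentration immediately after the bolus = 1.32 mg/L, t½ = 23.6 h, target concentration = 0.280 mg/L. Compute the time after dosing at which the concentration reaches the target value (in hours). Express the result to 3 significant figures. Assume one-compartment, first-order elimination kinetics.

52.8 h

k = ln2 / t½ = 0.693147 / 23.6 = 0.02937 h⁻¹
t = ln(C₀ / C) / k = ln(1.320 / 0.280) / 0.02937
  = ln(4.714) / 0.02937 = 1.551 / 0.02937 = 52.81 h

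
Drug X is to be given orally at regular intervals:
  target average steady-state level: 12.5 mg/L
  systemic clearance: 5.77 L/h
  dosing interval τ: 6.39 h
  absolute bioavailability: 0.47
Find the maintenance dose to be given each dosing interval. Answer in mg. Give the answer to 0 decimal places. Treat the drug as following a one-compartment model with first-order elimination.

981 mg

At steady state, F × (Dose/τ) = Css × CL.
Dose = Css × CL × τ / F = 12.5 × 5.770 × 6.39 / 0.47 = 980.6 mg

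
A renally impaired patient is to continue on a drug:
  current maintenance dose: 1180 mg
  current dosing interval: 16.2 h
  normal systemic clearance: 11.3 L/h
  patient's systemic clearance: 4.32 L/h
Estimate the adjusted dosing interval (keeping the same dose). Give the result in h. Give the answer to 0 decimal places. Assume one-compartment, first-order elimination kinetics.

To keep the same average steady-state level, dosing rate must scale with clearance.
CL ratio = 4.32 / 11.3 = 0.3823
New interval (same dose) = 16.2 / 0.3823 = 42.38 h

42 h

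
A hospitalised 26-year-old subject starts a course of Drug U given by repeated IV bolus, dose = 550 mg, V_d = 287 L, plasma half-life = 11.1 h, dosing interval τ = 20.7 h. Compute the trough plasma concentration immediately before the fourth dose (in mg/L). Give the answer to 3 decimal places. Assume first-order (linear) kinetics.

C₀ per dose = Dose / Vd = 550 / 287 = 1.916 mg/L
k = ln2 / t½ = 0.693147 / 11.1 = 0.06245 h⁻¹
Fraction remaining after one interval: r = e^(−kτ) = e^(−0.06245 × 20.7) = 0.2745
Before dose 4, 3 doses have been given (aged 1τ, 2τ, 3τ).
C_trough = C₀ × (r + r² + … + r^3) = C₀ × r(1−r^3)/(1−r)
        = 1.916 × 0.2745 × (1 − 0.02068) / (1 − 0.2745) = 0.7099 mg/L

0.710 mg/L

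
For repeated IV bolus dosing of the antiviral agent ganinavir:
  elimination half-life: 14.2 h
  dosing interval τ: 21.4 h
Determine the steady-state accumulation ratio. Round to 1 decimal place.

1.5

k = ln2 / t½ = 0.693147 / 14.2 = 0.04881 h⁻¹
e^(−kτ) = e^(−0.04881 × 21.4) = 0.3519
Accumulation ratio R = 1 / (1 − e^(−kτ)) = 1 / (1 − 0.3519) = 1.543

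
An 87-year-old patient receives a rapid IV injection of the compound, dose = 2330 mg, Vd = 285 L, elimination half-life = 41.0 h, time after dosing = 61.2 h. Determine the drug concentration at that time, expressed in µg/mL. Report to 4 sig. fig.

2.905 µg/mL

C₀ = Dose / Vd = 2330 / 285 = 8.175 mg/L
k = ln2 / t½ = 0.693147 / 41.0 = 0.01691 h⁻¹
C = C₀ · e^(−k·t) = 8.175 × e^(−0.01691 × 61.2)
  = 8.175 × 0.3553 = 2.905 mg/L
(2.905 mg/L = 2.905 µg/mL)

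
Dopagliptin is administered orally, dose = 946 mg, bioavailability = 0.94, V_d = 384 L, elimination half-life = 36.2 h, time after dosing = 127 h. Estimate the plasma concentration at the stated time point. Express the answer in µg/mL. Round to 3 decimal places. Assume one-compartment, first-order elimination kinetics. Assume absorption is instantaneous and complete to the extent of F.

Amount reaching circulation = F × Dose = 0.94 × 946.0 = 889.2 mg
C₀ = F·Dose / Vd = 889.2 / 384 = 2.316 mg/L
k = ln2 / t½ = 0.693147 / 36.2 = 0.01915 h⁻¹
C = C₀ · e^(−k·t) = 2.316 × e^(−0.01915 × 127)
  = 2.316 × 0.08786 = 0.2035 mg/L
(0.2035 mg/L = 0.2035 µg/mL)

0.204 µg/mL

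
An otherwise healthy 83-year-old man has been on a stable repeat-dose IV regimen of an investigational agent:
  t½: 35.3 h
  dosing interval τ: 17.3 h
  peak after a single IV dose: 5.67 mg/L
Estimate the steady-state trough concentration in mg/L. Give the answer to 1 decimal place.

14.0 mg/L

k = ln2 / t½ = 0.693147 / 35.3 = 0.01964 h⁻¹
e^(−kτ) = e^(−0.01964 × 17.3) = 0.7119
Accumulation ratio R = 1 / (1 − e^(−kτ)) = 1 / (1 − 0.7119) = 3.471
Steady-state trough = C₀ × R × e^(−kτ) = 5.67 × 3.471 × 0.7119 = 14.01 mg/L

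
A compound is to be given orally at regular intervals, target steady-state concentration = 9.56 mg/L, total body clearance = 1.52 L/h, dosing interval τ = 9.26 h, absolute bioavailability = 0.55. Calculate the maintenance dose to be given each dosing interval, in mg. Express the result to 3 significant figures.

245 mg

At steady state, F × (Dose/τ) = Css × CL.
Dose = Css × CL × τ / F = 9.56 × 1.520 × 9.26 / 0.55 = 244.7 mg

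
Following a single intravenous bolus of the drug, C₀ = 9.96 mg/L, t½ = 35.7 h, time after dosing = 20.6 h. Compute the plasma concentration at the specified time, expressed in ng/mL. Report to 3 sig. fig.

6680 ng/mL

k = ln2 / t½ = 0.693147 / 35.7 = 0.01942 h⁻¹
C = C₀ · e^(−k·t) = 9.960 × e^(−0.01942 × 20.6)
  = 9.960 × 0.6703 = 6.676 mg/L
Convert: 6.676 mg/L × 1000 = 6676 ng/mL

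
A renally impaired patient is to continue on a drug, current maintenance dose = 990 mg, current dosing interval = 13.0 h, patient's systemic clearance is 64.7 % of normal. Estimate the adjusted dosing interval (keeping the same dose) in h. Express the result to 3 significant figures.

To keep the same average steady-state level, dosing rate must scale with clearance.
CL ratio = 64.7 / 100 = 0.6470
New interval (same dose) = 13.0 / 0.6470 = 20.09 h

20.1 h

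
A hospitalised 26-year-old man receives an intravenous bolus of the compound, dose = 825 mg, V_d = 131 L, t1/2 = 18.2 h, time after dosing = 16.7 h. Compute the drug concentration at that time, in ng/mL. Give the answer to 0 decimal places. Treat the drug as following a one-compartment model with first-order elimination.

C₀ = Dose / Vd = 825.0 / 131 = 6.298 mg/L
k = ln2 / t½ = 0.693147 / 18.2 = 0.03809 h⁻¹
C = C₀ · e^(−k·t) = 6.298 × e^(−0.03809 × 16.7)
  = 6.298 × 0.5294 = 3.334 mg/L
Convert: 3.334 mg/L × 1000 = 3334 ng/mL

3334 ng/mL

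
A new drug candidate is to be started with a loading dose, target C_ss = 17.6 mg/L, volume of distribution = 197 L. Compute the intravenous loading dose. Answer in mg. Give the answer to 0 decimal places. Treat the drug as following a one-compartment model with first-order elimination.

LD = Css × Vd = 17.6 × 197 = 3467 mg

3467 mg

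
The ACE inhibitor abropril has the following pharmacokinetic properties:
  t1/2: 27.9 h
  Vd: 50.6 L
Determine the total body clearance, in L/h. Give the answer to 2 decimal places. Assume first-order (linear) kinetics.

k = ln2 / t½ = 0.693147 / 27.9 = 0.02484 h⁻¹
CL = k × Vd = 0.02484 × 50.6 = 1.257 L/h

1.26 L/h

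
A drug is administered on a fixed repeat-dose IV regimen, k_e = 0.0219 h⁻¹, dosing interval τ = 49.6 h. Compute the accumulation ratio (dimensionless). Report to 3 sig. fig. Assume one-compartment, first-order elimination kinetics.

e^(−kτ) = e^(−0.02190 × 49.6) = 0.3375
Accumulation ratio R = 1 / (1 − e^(−kτ)) = 1 / (1 − 0.3375) = 1.509

1.51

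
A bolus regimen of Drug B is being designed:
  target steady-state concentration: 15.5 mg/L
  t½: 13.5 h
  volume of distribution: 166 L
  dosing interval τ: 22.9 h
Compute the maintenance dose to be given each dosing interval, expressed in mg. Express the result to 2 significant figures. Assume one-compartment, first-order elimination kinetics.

k = ln2 / t½ = 0.693147 / 13.5 = 0.05134 h⁻¹
CL = k × Vd = 0.05134 × 166 = 8.522 L/h
At steady state, Dose/τ = Css × CL.
Dose = Css × CL × τ = 15.5 × 8.522 × 22.9 = 3025 mg

3000 mg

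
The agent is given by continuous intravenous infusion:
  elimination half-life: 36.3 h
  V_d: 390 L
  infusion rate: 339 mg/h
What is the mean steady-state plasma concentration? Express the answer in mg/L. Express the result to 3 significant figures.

45.5 mg/L

k = ln2 / t½ = 0.693147 / 36.3 = 0.01909 h⁻¹
CL = k × Vd = 0.01909 × 390 = 7.445 L/h
At steady state Css = R₀ / CL = 339 / 7.445 = 45.53 mg/L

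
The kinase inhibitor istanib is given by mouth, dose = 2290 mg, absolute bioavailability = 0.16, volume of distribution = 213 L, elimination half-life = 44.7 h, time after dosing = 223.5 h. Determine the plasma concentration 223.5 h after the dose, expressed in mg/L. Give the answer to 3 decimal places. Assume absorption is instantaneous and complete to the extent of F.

Amount reaching circulation = F × Dose = 0.16 × 2290 = 366.4 mg
C₀ = F·Dose / Vd = 366.4 / 213 = 1.720 mg/L
k = ln2 / t½ = 0.693147 / 44.7 = 0.01551 h⁻¹
t / t½ = 223.5 / 44.7 = 5 half-lives
C = C₀ × (1/2)^5 = 1.720 × 0.03125 = 0.05375 mg/L

0.054 mg/L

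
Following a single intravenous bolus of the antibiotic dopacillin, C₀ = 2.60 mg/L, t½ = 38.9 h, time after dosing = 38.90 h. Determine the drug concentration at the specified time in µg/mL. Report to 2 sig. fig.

k = ln2 / t½ = 0.693147 / 38.9 = 0.01782 h⁻¹
t / t½ = 38.90 / 38.9 = 1 half-lives
C = C₀ × (1/2)^1 = 2.600 × 0.5000 = 1.300 mg/L
(1.300 mg/L = 1.300 µg/mL)

1.3 µg/mL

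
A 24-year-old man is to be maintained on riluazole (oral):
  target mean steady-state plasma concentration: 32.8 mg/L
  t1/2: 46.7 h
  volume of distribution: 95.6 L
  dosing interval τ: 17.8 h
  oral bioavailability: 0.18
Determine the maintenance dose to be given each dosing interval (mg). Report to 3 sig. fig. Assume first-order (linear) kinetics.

k = ln2 / t½ = 0.693147 / 46.7 = 0.01484 h⁻¹
CL = k × Vd = 0.01484 × 95.6 = 1.419 L/h
At steady state, F × (Dose/τ) = Css × CL.
Dose = Css × CL × τ / F = 32.8 × 1.419 × 17.8 / 0.18 = 4603 mg

4600 mg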